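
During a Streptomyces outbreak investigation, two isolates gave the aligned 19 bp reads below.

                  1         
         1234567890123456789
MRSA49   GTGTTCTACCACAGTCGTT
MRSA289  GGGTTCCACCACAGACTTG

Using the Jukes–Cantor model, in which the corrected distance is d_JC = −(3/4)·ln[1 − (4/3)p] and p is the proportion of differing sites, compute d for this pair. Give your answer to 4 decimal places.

0.3241

The sequences differ at positions 2 (T/G), 7 (T/C), 15 (T/A), 17 (G/T), 19 (T/G).
p = 5/19 = 0.263158.
d = −0.75 · ln(1 − (4/3)·0.263158) = −0.75 · ln(0.649123) = −0.75 · (-0.432133) = 0.3241.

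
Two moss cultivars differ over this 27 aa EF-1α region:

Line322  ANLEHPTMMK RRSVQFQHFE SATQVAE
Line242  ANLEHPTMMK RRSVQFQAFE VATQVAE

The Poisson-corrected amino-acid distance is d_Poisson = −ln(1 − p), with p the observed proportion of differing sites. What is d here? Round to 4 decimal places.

The sequences differ at positions 18 (H/A), 21 (S/V).
p = 2/27 = 0.074074.
d = −ln(1 − 0.074074) = −ln(0.925926) = 0.0770.

0.0770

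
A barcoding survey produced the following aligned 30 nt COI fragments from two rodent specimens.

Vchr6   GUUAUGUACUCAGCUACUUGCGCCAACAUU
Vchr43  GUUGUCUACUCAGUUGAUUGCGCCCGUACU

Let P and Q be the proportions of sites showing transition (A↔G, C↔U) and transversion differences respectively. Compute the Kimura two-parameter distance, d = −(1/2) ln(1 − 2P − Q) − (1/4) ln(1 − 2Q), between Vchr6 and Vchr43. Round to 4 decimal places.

Differing sites — 4:A/G (Ti); 6:G/C (Tv); 14:C/U (Ti); 16:A/G (Ti); 17:C/A (Tv); 25:A/C (Tv); 26:A/G (Ti); 27:C/U (Ti); 29:U/C (Ti).
Of the 9 differences, 6 transitions and 3 transversions over 30 sites: P = 6/30 = 0.200000, Q = 3/30 = 0.100000.
d = −0.5·ln(0.500000) − 0.25·ln(0.800000) = −0.5·(-0.693147) − 0.25·(-0.223144) = 0.4024.

0.4024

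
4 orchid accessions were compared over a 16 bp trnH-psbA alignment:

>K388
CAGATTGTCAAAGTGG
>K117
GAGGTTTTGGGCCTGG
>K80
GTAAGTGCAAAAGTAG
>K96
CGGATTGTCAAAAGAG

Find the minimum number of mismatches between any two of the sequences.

4

Pairwise Hamming distances:
  K388 vs K117: 8
  K388 vs K80: 7
  K388 vs K96: 4
  K117 vs K80: 12
  K117 vs K96: 11
  K80 vs K96: 8
The smallest is 4, between K388 and K96.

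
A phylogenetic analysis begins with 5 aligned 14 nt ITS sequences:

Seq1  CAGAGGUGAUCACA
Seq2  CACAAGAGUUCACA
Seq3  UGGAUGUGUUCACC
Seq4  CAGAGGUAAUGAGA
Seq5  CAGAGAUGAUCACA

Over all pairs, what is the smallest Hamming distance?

Pairwise Hamming distances:
  Seq1 vs Seq2: 4
  Seq1 vs Seq3: 5
  Seq1 vs Seq4: 3
  Seq1 vs Seq5: 1
  Seq2 vs Seq3: 6
  Seq2 vs Seq4: 7
  Seq2 vs Seq5: 5
  Seq3 vs Seq4: 8
  Seq3 vs Seq5: 6
  Seq4 vs Seq5: 4
The smallest is 1, between Seq1 and Seq5.

1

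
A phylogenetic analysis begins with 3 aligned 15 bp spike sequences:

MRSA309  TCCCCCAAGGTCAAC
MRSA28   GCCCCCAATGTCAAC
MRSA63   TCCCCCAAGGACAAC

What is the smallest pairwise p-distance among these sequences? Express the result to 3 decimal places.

0.067

Pairwise Hamming distances:
  MRSA309 vs MRSA28: 2
  MRSA309 vs MRSA63: 1
  MRSA28 vs MRSA63: 3
The smallest is 1 mismatch, between MRSA309 and MRSA63; p = 1/15 = 0.067.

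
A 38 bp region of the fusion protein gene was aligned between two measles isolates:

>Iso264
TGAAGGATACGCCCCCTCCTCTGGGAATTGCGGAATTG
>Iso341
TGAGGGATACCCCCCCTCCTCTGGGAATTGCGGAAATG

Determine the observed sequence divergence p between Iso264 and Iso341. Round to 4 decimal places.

Differing sites — 4:A/G; 11:G/C; 36:T/A.
There are 3 differences over 38 sites, so p = 3/38 = 0.0789.

0.0789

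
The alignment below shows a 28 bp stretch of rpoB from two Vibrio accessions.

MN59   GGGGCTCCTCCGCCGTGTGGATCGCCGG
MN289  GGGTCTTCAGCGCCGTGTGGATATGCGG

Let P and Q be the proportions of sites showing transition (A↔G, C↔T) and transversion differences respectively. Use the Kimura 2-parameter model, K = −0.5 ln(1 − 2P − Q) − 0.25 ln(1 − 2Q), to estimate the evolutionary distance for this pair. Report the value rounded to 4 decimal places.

Differing sites — 4:G/T (Tv); 7:C/T (Ti); 9:T/A (Tv); 10:C/G (Tv); 23:C/A (Tv); 24:G/T (Tv); 25:C/G (Tv).
Of the 7 differences, 1 transition and 6 transversions over 28 sites: P = 1/28 = 0.035714, Q = 6/28 = 0.214286.
d = −0.5·ln(0.714286) − 0.25·ln(0.571428) = −0.5·(-0.336472) − 0.25·(-0.559617) = 0.3081.

0.3081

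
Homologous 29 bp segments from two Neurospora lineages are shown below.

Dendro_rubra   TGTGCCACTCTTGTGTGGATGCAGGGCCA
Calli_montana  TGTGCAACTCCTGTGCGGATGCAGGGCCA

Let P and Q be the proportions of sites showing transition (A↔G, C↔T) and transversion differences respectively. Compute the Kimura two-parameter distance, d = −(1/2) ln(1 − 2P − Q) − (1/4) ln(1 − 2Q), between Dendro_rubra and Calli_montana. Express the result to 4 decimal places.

The sequences differ at positions 6 (C/A, transversion), 11 (T/C, transition), 16 (T/C, transition).
Of the 3 differences, 2 transitions and 1 transversion over 29 sites: P = 2/29 = 0.068966, Q = 1/29 = 0.034483.
d = −0.5·ln(0.827585) − 0.25·ln(0.931034) = −0.5·(-0.189243) − 0.25·(-0.071459) = 0.1125.

0.1125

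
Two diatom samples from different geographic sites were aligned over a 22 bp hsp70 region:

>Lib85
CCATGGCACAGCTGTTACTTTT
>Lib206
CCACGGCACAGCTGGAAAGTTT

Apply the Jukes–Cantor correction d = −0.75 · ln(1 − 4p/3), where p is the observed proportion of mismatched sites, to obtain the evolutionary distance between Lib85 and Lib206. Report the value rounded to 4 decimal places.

0.2708

Mismatches occur at site 4 (T/C), site 15 (T/G), site 16 (T/A), site 18 (C/A), site 19 (T/G).
p = 5/22 = 0.227273.
d = −0.75 · ln(1 − (4/3)·0.227273) = −0.75 · ln(0.696969) = −0.75 · (-0.361014) = 0.2708.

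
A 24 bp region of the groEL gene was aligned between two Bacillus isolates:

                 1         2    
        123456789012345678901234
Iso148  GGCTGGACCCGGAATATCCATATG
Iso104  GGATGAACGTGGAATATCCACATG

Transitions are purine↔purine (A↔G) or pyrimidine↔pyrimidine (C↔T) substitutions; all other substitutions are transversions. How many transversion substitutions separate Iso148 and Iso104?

The sequences differ at positions 3 (C/A, transversion), 6 (G/A, transition), 9 (C/G, transversion), 10 (C/T, transition), 21 (T/C, transition).
Of the 5 differences, 3 transitions and 2 transversions, so the answer is 2.

2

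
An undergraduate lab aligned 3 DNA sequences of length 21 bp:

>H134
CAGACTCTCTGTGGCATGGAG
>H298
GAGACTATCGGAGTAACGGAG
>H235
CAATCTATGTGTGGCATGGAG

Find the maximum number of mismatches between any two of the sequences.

Pairwise Hamming distances:
  H134 vs H298: 7
  H134 vs H235: 4
  H298 vs H235: 9
The largest is 9, between H298 and H235.

9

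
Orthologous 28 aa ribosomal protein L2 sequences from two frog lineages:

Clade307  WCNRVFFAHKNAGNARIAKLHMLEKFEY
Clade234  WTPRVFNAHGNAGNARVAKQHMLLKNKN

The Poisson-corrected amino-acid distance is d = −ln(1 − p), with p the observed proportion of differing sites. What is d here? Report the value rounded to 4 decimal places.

Mismatches occur at site 2 (C↔T), site 3 (N↔P), site 7 (F↔N), site 10 (K↔G), site 17 (I↔V), site 20 (L↔Q), site 24 (E↔L), site 26 (F↔N), site 27 (E↔K), site 28 (Y↔N).
p = 10/28 = 0.357143.
d = −ln(1 − 0.357143) = −ln(0.642857) = 0.4418.

0.4418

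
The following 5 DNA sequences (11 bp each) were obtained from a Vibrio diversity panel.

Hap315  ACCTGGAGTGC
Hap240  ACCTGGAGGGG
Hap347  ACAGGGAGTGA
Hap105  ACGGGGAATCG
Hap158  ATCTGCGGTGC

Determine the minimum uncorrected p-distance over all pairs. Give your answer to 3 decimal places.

Pairwise Hamming distances:
  Hap315 vs Hap240: 2
  Hap315 vs Hap347: 3
  Hap315 vs Hap105: 5
  Hap315 vs Hap158: 3
  Hap240 vs Hap347: 4
  Hap240 vs Hap105: 5
  Hap240 vs Hap158: 5
  Hap347 vs Hap105: 4
  Hap347 vs Hap158: 6
  Hap105 vs Hap158: 8
The smallest is 2 mismatches, between Hap315 and Hap240; p = 2/11 = 0.182.

0.182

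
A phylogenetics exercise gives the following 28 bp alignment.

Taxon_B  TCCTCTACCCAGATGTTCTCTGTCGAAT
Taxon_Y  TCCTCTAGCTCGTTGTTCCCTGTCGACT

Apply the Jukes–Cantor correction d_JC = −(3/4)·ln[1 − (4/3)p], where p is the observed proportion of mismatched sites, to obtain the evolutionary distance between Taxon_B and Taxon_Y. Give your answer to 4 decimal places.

Mismatches occur at site 8 (C→G), site 10 (C→T), site 11 (A→C), site 13 (A→T), site 19 (T→C), site 27 (A→C).
p = 6/28 = 0.214286.
d = −0.75 · ln(1 − (4/3)·0.214286) = −0.75 · ln(0.714285) = −0.75 · (-0.336473) = 0.2524.

0.2524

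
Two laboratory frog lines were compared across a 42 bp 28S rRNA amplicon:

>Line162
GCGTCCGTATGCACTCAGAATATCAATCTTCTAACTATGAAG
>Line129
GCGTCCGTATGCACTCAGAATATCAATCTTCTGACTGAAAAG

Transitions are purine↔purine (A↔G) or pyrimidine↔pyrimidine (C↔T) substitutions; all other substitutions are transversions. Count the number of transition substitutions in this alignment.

3

Differing sites — 33:A/G (Ti); 37:A/G (Ti); 38:T/A (Tv); 39:G/A (Ti).
Of the 4 differences, 3 transitions and 1 transversion, so the answer is 3.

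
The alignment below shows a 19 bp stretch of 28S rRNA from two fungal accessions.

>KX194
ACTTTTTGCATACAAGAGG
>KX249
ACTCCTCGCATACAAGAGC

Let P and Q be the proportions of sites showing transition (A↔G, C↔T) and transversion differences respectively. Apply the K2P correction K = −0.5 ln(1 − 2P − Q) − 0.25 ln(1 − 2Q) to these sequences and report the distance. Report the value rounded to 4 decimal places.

0.2576

The sequences differ at positions 4 (T/C, transition), 5 (T/C, transition), 7 (T/C, transition), 19 (G/C, transversion).
Of the 4 differences, 3 transitions and 1 transversion over 19 sites: P = 3/19 = 0.157895, Q = 1/19 = 0.052632.
d = −0.5·ln(0.631578) − 0.25·ln(0.894736) = −0.5·(-0.459534) − 0.25·(-0.111227) = 0.2576.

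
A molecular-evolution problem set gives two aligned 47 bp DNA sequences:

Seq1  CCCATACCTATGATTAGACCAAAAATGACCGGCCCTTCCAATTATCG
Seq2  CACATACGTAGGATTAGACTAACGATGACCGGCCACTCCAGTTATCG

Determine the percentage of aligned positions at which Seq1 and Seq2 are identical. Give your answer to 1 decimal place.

The sequences differ at positions 2 (C/A), 8 (C/G), 11 (T/G), 20 (C/T), 23 (A/C), 24 (A/G), 35 (C/A), 36 (T/C), 41 (A/G).
38 of the 47 sites match, so the percent identity is 38/47 × 100 = 80.9%.

80.9%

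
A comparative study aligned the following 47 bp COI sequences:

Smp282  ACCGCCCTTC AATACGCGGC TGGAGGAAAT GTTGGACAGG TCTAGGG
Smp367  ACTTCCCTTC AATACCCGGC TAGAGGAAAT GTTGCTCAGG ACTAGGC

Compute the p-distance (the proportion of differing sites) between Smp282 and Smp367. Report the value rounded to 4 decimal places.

The sequences differ at positions 3 (C/T), 4 (G/T), 16 (G/C), 22 (G/A), 35 (G/C), 36 (A/T), 41 (T/A), 47 (G/C).
There are 8 differences over 47 sites, so p = 8/47 = 0.1702.

0.1702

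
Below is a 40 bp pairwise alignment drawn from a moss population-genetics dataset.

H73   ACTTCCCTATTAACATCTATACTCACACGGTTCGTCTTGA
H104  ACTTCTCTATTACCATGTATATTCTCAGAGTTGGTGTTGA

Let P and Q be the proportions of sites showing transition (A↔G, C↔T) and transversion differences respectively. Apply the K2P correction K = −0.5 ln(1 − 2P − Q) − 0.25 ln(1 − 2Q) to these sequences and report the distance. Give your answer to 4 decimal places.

0.2675

Mismatches occur at site 6 (C↔T, transition), site 13 (A↔C, transversion), site 17 (C↔G, transversion), site 22 (C↔T, transition), site 25 (A↔T, transversion), site 28 (C↔G, transversion), site 29 (G↔A, transition), site 33 (C↔G, transversion), site 36 (C↔G, transversion).
Of the 9 differences, 3 transitions and 6 transversions over 40 sites: P = 3/40 = 0.075000, Q = 6/40 = 0.150000.
d = −0.5·ln(0.700000) − 0.25·ln(0.700000) = −0.5·(-0.356675) − 0.25·(-0.356675) = 0.2675.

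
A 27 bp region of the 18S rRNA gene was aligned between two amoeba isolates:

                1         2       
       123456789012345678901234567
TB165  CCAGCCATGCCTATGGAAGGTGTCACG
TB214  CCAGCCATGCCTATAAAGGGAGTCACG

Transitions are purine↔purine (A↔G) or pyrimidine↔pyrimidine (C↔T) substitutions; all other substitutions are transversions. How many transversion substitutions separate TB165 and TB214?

The sequences differ at positions 15 (G/A, transition), 16 (G/A, transition), 18 (A/G, transition), 21 (T/A, transversion).
Of the 4 differences, 3 transitions and 1 transversion, so the answer is 1.

1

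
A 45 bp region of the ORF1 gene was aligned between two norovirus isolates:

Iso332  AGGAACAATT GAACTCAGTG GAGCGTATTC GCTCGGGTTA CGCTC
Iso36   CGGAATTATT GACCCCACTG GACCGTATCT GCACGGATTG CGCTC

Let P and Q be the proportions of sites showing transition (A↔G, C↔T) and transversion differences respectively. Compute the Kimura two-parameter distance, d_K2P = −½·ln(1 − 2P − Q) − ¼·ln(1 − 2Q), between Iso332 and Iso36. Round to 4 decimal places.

0.3330

Mismatches occur at site 1 (A→C, transversion), site 6 (C→T, transition), site 7 (A→T, transversion), site 13 (A→C, transversion), site 15 (T→C, transition), site 18 (G→C, transversion), site 23 (G→C, transversion), site 29 (T→C, transition), site 30 (C→T, transition), site 33 (T→A, transversion), site 37 (G→A, transition), site 40 (A→G, transition).
Of the 12 differences, 6 transitions and 6 transversions over 45 sites: P = 6/45 = 0.133333, Q = 6/45 = 0.133333.
d = −0.5·ln(0.600001) − 0.25·ln(0.733334) = −0.5·(-0.510824) − 0.25·(-0.310154) = 0.3330.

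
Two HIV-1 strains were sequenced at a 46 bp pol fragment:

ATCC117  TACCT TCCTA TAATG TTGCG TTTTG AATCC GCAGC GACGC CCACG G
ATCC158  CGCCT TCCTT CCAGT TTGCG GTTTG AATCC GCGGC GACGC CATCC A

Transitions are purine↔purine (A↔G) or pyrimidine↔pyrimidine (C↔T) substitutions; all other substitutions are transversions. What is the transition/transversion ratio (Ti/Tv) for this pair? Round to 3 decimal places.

Differing sites — 1:T/C (Ti); 2:A/G (Ti); 10:A/T (Tv); 11:T/C (Ti); 12:A/C (Tv); 14:T/G (Tv); 15:G/T (Tv); 21:T/G (Tv); 33:A/G (Ti); 42:C/A (Tv); 43:A/T (Tv); 45:G/C (Tv); 46:G/A (Ti).
Of the 13 differences, 5 transitions and 8 transversions, so Ti/Tv = 5/8 = 0.625.

0.625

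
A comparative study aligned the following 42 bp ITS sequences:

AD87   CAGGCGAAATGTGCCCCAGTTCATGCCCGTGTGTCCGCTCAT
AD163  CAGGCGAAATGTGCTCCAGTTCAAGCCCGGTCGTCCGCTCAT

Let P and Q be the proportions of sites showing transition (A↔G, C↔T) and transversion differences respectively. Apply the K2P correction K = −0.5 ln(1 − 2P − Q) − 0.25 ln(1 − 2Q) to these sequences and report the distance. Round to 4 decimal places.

0.1297

Differing sites — 15:C/T (Ti); 24:T/A (Tv); 30:T/G (Tv); 31:G/T (Tv); 32:T/C (Ti).
Of the 5 differences, 2 transitions and 3 transversions over 42 sites: P = 2/42 = 0.047619, Q = 3/42 = 0.071429.
d = −0.5·ln(0.833333) − 0.25·ln(0.857142) = −0.5·(-0.182322) − 0.25·(-0.154152) = 0.1297.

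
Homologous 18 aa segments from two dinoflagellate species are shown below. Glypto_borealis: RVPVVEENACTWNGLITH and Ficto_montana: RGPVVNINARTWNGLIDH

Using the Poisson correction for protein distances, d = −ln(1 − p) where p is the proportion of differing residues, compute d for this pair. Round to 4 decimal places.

The sequences differ at positions 2 (V/G), 6 (E/N), 7 (E/I), 10 (C/R), 17 (T/D).
p = 5/18 = 0.277778.
d = −ln(1 − 0.277778) = −ln(0.722222) = 0.3254.

0.3254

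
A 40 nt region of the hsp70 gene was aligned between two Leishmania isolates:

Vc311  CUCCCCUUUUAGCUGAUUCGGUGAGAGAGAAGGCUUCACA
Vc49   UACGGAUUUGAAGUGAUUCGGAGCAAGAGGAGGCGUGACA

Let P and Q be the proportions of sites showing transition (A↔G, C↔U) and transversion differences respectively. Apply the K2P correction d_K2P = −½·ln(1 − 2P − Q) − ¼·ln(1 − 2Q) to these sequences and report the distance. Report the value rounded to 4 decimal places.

Mismatches occur at site 1 (C→U, transition), site 2 (U→A, transversion), site 4 (C→G, transversion), site 5 (C→G, transversion), site 6 (C→A, transversion), site 10 (U→G, transversion), site 12 (G→A, transition), site 13 (C→G, transversion), site 22 (U→A, transversion), site 24 (A→C, transversion), site 25 (G→A, transition), site 30 (A→G, transition), site 35 (U→G, transversion), site 37 (C→G, transversion).
Of the 14 differences, 4 transitions and 10 transversions over 40 sites: P = 4/40 = 0.100000, Q = 10/40 = 0.250000.
d = −0.5·ln(0.550000) − 0.25·ln(0.500000) = −0.5·(-0.597837) − 0.25·(-0.693147) = 0.4722.

0.4722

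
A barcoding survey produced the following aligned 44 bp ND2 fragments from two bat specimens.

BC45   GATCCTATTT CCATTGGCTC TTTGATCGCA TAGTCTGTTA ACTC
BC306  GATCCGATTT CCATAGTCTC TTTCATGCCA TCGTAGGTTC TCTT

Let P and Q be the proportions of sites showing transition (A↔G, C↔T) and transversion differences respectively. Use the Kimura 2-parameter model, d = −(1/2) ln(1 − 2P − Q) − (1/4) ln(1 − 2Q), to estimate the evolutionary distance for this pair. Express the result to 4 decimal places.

0.3484

Differing sites — 6:T/G (Tv); 15:T/A (Tv); 17:G/T (Tv); 24:G/C (Tv); 27:C/G (Tv); 28:G/C (Tv); 32:A/C (Tv); 35:C/A (Tv); 36:T/G (Tv); 40:A/C (Tv); 41:A/T (Tv); 44:C/T (Ti).
Of the 12 differences, 1 transition and 11 transversions over 44 sites: P = 1/44 = 0.022727, Q = 11/44 = 0.250000.
d = −0.5·ln(0.704546) − 0.25·ln(0.500000) = −0.5·(-0.350202) − 0.25·(-0.693147) = 0.3484.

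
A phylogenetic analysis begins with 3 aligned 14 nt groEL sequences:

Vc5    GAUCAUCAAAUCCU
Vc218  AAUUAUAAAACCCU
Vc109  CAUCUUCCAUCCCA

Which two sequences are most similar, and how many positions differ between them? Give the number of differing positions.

Pairwise Hamming distances:
  Vc5 vs Vc218: 4
  Vc5 vs Vc109: 6
  Vc218 vs Vc109: 7
The smallest is 4, between Vc5 and Vc218.

4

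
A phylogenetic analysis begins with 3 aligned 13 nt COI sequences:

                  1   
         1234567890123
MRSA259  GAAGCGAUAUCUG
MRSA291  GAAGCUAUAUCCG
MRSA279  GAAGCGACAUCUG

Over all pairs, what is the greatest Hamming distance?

Pairwise Hamming distances:
  MRSA259 vs MRSA291: 2
  MRSA259 vs MRSA279: 1
  MRSA291 vs MRSA279: 3
The largest is 3, between MRSA291 and MRSA279.

3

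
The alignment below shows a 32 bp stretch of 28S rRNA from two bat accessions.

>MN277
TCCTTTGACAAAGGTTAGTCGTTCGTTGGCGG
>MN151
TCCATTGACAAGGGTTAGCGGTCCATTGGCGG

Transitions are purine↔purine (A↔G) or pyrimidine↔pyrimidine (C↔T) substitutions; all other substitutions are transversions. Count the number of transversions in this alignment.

Mismatches occur at site 4 (T→A, transversion), site 12 (A→G, transition), site 19 (T→C, transition), site 20 (C→G, transversion), site 23 (T→C, transition), site 25 (G→A, transition).
Of the 6 differences, 4 transitions and 2 transversions, so the answer is 2.

2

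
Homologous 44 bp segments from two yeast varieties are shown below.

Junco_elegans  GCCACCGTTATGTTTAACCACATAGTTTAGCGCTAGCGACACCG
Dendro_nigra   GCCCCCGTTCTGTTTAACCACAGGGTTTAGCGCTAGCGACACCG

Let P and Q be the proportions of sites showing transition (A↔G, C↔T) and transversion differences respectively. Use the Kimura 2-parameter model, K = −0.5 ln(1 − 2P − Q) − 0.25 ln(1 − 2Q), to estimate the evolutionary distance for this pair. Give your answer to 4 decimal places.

Mismatches occur at site 4 (A↔C, transversion), site 10 (A↔C, transversion), site 23 (T↔G, transversion), site 24 (A↔G, transition).
Of the 4 differences, 1 transition and 3 transversions over 44 sites: P = 1/44 = 0.022727, Q = 3/44 = 0.068182.
d = −0.5·ln(0.886364) − 0.25·ln(0.863636) = −0.5·(-0.120628) − 0.25·(-0.146604) = 0.0970.

0.0970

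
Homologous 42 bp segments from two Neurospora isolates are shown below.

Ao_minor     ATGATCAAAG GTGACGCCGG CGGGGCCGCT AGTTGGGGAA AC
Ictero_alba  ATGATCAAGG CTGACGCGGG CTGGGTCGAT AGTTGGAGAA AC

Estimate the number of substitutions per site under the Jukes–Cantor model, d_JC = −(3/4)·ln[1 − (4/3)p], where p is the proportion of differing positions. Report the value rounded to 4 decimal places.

0.1885

Differing sites — 9:A/G; 11:G/C; 18:C/G; 22:G/T; 26:C/T; 29:C/A; 37:G/A.
p = 7/42 = 0.166667.
d = −0.75 · ln(1 − (4/3)·0.166667) = −0.75 · ln(0.777777) = −0.75 · (-0.251315) = 0.1885.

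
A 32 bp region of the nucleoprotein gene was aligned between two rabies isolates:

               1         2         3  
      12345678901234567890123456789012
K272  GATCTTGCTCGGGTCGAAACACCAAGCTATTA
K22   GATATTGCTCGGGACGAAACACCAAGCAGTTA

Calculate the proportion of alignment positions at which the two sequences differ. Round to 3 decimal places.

0.125

Differing sites — 4:C/A; 14:T/A; 28:T/A; 29:A/G.
There are 4 differences over 32 sites, so p = 4/32 = 0.125.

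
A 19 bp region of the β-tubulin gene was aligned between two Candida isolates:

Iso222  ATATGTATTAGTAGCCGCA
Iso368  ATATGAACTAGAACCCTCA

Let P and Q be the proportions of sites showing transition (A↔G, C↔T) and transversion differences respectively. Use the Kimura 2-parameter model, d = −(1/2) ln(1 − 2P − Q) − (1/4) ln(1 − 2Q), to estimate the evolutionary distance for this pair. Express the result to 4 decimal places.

The sequences differ at positions 6 (T/A, transversion), 8 (T/C, transition), 12 (T/A, transversion), 14 (G/C, transversion), 17 (G/T, transversion).
Of the 5 differences, 1 transition and 4 transversions over 19 sites: P = 1/19 = 0.052632, Q = 4/19 = 0.210526.
d = −0.5·ln(0.684210) − 0.25·ln(0.578948) = −0.5·(-0.379490) − 0.25·(-0.546543) = 0.3264.

0.3264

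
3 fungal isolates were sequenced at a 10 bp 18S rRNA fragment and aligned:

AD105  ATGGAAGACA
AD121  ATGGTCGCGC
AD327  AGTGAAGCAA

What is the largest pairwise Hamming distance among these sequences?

Pairwise Hamming distances:
  AD105 vs AD121: 5
  AD105 vs AD327: 4
  AD121 vs AD327: 6
The largest is 6, between AD121 and AD327.

6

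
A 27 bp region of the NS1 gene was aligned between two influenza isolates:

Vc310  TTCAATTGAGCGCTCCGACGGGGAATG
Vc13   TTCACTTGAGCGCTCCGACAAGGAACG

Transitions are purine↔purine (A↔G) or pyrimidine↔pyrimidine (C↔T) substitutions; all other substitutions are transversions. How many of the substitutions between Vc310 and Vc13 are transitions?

3

Mismatches occur at site 5 (A→C, transversion), site 20 (G→A, transition), site 21 (G→A, transition), site 26 (T→C, transition).
Of the 4 differences, 3 transitions and 1 transversion, so the answer is 3.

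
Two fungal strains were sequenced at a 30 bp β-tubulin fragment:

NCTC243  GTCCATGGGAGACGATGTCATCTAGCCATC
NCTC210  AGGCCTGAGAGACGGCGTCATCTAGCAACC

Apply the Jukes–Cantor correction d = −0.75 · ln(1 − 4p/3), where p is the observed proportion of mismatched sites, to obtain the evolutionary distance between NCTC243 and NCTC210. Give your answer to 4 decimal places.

Differing sites — 1:G/A; 2:T/G; 3:C/G; 5:A/C; 8:G/A; 15:A/G; 16:T/C; 27:C/A; 29:T/C.
p = 9/30 = 0.300000.
d = −0.75 · ln(1 − (4/3)·0.300000) = −0.75 · ln(0.600000) = −0.75 · (-0.510826) = 0.3831.

0.3831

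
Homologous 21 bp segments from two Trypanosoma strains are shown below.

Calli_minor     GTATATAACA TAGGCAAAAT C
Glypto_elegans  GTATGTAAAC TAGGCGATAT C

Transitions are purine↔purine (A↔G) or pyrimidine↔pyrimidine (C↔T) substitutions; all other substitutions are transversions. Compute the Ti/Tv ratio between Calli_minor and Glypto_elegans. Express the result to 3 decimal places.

Mismatches occur at site 5 (A/G, transition), site 9 (C/A, transversion), site 10 (A/C, transversion), site 16 (A/G, transition), site 18 (A/T, transversion).
Of the 5 differences, 2 transitions and 3 transversions, so Ti/Tv = 2/3 = 0.667.

0.667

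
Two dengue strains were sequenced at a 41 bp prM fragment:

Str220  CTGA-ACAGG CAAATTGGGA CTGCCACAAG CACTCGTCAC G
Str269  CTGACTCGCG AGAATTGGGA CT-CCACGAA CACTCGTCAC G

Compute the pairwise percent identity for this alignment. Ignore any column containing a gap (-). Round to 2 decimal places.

Excluding the 2 gap columns leaves 39 comparable sites.
Mismatches occur at site 6 (A→T), site 8 (A→G), site 9 (G→C), site 11 (C→A), site 12 (A→G), site 28 (A→G), site 30 (G→A).
32 of the 39 comparable sites match, so the percent identity is 32/39 × 100 = 82.05%.

82.05%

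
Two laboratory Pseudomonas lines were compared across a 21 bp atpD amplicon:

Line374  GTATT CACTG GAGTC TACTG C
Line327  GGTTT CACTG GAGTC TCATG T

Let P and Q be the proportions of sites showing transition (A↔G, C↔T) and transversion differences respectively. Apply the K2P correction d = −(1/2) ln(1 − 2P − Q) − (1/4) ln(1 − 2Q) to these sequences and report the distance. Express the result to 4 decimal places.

0.2881

Differing sites — 2:T/G (Tv); 3:A/T (Tv); 17:A/C (Tv); 18:C/A (Tv); 21:C/T (Ti).
Of the 5 differences, 1 transition and 4 transversions over 21 sites: P = 1/21 = 0.047619, Q = 4/21 = 0.190476.
d = −0.5·ln(0.714286) − 0.25·ln(0.619048) = −0.5·(-0.336472) − 0.25·(-0.479572) = 0.2881.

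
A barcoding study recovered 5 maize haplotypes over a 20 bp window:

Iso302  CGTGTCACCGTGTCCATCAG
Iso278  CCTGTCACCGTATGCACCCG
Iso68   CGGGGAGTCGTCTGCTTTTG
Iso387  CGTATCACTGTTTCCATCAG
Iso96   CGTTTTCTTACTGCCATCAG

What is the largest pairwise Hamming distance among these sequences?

Pairwise Hamming distances:
  Iso302 vs Iso278: 5
  Iso302 vs Iso68: 10
  Iso302 vs Iso387: 3
  Iso302 vs Iso96: 9
  Iso278 vs Iso68: 11
  Iso278 vs Iso387: 7
  Iso278 vs Iso96: 13
  Iso68 vs Iso387: 12
  Iso68 vs Iso96: 14
  Iso387 vs Iso96: 7
The largest is 14, between Iso68 and Iso96.

14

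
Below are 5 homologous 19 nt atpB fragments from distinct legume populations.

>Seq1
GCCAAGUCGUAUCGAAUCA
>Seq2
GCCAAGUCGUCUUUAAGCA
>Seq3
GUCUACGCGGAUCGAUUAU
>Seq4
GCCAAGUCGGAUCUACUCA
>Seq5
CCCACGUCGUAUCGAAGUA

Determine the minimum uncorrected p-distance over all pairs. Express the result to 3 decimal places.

0.158

Pairwise Hamming distances:
  Seq1 vs Seq2: 4
  Seq1 vs Seq3: 8
  Seq1 vs Seq4: 3
  Seq1 vs Seq5: 4
  Seq2 vs Seq3: 12
  Seq2 vs Seq4: 5
  Seq2 vs Seq5: 6
  Seq3 vs Seq4: 8
  Seq3 vs Seq5: 11
  Seq4 vs Seq5: 7
The smallest is 3 mismatches, between Seq1 and Seq4; p = 3/19 = 0.158.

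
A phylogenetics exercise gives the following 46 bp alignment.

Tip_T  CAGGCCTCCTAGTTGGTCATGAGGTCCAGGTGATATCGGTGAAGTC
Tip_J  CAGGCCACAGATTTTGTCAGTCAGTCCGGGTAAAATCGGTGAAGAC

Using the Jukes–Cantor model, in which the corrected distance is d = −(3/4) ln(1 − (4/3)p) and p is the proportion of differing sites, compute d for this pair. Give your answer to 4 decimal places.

Differing sites — 7:T/A; 9:C/A; 10:T/G; 12:G/T; 15:G/T; 20:T/G; 21:G/T; 22:A/C; 23:G/A; 28:A/G; 32:G/A; 34:T/A; 45:T/A.
p = 13/46 = 0.282609.
d = −0.75 · ln(1 − (4/3)·0.282609) = −0.75 · ln(0.623188) = −0.75 · (-0.472907) = 0.3547.

0.3547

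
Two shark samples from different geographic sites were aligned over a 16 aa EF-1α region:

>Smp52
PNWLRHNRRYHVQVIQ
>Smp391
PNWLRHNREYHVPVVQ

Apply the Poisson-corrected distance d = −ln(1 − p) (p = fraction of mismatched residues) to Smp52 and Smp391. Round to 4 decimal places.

The sequences differ at positions 9 (R/E), 13 (Q/P), 15 (I/V).
p = 3/16 = 0.187500.
d = −ln(1 − 0.187500) = −ln(0.812500) = 0.2076.

0.2076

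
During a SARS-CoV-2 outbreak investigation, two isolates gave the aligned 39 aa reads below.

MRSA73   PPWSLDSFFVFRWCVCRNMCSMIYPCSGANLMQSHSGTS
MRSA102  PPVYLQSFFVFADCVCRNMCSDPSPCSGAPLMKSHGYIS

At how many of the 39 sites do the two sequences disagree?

Mismatches occur at site 3 (W→V), site 4 (S→Y), site 6 (D→Q), site 12 (R→A), site 13 (W→D), site 22 (M→D), site 23 (I→P), site 24 (Y→S), site 30 (N→P), site 33 (Q→K), site 36 (S→G), site 37 (G→Y), site 38 (T→I).
That gives 13 mismatches out of 39 aligned sites, so the Hamming distance is 13.

13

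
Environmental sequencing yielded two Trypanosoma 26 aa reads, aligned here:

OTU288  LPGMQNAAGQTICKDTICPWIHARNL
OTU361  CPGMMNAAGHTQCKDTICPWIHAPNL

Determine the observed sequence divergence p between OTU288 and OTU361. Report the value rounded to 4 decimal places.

Differing sites — 1:L/C; 5:Q/M; 10:Q/H; 12:I/Q; 24:R/P.
There are 5 differences over 26 sites, so p = 5/26 = 0.1923.

0.1923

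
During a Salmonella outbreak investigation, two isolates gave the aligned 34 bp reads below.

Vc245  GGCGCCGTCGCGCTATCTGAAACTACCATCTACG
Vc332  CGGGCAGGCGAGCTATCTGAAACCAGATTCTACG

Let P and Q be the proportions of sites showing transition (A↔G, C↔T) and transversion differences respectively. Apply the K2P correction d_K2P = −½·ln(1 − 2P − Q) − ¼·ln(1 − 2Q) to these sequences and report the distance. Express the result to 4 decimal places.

Mismatches occur at site 1 (G/C, transversion), site 3 (C/G, transversion), site 6 (C/A, transversion), site 8 (T/G, transversion), site 11 (C/A, transversion), site 24 (T/C, transition), site 26 (C/G, transversion), site 27 (C/A, transversion), site 28 (A/T, transversion).
Of the 9 differences, 1 transition and 8 transversions over 34 sites: P = 1/34 = 0.029412, Q = 8/34 = 0.235294.
d = −0.5·ln(0.705882) − 0.25·ln(0.529412) = −0.5·(-0.348307) − 0.25·(-0.635988) = 0.3332.

0.3332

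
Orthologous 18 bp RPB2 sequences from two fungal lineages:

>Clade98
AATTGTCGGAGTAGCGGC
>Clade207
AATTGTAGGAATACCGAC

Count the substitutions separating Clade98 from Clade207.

Mismatches occur at site 7 (C→A), site 11 (G→A), site 14 (G→C), site 17 (G→A).
That gives 4 mismatches out of 18 aligned sites, so the Hamming distance is 4.

4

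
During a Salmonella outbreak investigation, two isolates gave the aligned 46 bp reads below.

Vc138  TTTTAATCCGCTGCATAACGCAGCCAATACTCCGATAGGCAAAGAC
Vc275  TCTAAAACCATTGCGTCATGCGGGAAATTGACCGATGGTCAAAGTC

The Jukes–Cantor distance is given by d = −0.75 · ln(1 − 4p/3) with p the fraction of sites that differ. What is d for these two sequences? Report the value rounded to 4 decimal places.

0.5091

The sequences differ at positions 2 (T/C), 4 (T/A), 7 (T/A), 10 (G/A), 11 (C/T), 15 (A/G), 17 (A/C), 19 (C/T), 22 (A/G), 24 (C/G), 25 (C/A), 29 (A/T), 30 (C/G), 31 (T/A), 37 (A/G), 39 (G/T), 45 (A/T).
p = 17/46 = 0.369565.
d = −0.75 · ln(1 − (4/3)·0.369565) = −0.75 · ln(0.507247) = −0.75 · (-0.678757) = 0.5091.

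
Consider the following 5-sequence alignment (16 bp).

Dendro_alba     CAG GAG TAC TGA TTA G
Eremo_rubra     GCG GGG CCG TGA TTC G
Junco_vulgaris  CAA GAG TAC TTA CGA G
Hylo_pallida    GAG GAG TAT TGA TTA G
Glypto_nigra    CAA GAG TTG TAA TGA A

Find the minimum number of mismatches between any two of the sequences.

2

Pairwise Hamming distances:
  Dendro_alba vs Eremo_rubra: 7
  Dendro_alba vs Junco_vulgaris: 4
  Dendro_alba vs Hylo_pallida: 2
  Dendro_alba vs Glypto_nigra: 6
  Eremo_rubra vs Junco_vulgaris: 11
  Eremo_rubra vs Hylo_pallida: 6
  Eremo_rubra vs Glypto_nigra: 10
  Junco_vulgaris vs Hylo_pallida: 6
  Junco_vulgaris vs Glypto_nigra: 5
  Hylo_pallida vs Glypto_nigra: 7
The smallest is 2, between Dendro_alba and Hylo_pallida.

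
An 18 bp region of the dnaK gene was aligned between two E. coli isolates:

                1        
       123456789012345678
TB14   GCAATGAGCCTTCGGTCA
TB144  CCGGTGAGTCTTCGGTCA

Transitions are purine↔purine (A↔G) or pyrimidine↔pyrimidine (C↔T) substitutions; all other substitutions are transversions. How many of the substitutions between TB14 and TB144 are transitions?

3

Differing sites — 1:G/C (Tv); 3:A/G (Ti); 4:A/G (Ti); 9:C/T (Ti).
Of the 4 differences, 3 transitions and 1 transversion, so the answer is 3.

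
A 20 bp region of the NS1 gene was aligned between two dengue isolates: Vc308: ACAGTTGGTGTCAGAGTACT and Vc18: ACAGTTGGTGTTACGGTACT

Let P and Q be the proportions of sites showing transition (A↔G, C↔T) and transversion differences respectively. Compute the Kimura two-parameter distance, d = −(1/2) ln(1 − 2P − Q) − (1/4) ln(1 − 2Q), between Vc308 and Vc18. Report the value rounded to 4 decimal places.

0.1702

Differing sites — 12:C/T (Ti); 14:G/C (Tv); 15:A/G (Ti).
Of the 3 differences, 2 transitions and 1 transversion over 20 sites: P = 2/20 = 0.100000, Q = 1/20 = 0.050000.
d = −0.5·ln(0.750000) − 0.25·ln(0.900000) = −0.5·(-0.287682) − 0.25·(-0.105361) = 0.1702.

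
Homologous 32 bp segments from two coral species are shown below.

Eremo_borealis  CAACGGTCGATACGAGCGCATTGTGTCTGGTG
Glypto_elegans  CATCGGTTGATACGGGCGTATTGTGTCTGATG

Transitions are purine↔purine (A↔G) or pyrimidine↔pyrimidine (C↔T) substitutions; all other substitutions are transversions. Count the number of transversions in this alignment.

Differing sites — 3:A/T (Tv); 8:C/T (Ti); 15:A/G (Ti); 19:C/T (Ti); 30:G/A (Ti).
Of the 5 differences, 4 transitions and 1 transversion, so the answer is 1.

1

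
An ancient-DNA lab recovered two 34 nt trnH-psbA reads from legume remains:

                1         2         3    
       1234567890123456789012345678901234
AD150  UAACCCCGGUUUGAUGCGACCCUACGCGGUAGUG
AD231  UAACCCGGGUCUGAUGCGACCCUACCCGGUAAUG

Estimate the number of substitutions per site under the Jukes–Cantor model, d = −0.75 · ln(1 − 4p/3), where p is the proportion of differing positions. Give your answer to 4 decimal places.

Mismatches occur at site 7 (C→G), site 11 (U→C), site 26 (G→C), site 32 (G→A).
p = 4/34 = 0.117647.
d = −0.75 · ln(1 − (4/3)·0.117647) = −0.75 · ln(0.843137) = −0.75 · (-0.170626) = 0.1280.

0.1280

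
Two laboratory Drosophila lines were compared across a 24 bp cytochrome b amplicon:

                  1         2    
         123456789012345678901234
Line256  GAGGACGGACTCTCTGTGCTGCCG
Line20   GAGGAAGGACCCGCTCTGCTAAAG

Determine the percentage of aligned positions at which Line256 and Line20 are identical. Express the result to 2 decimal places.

70.83%

Differing sites — 6:C/A; 11:T/C; 13:T/G; 16:G/C; 21:G/A; 22:C/A; 23:C/A.
17 of the 24 sites match, so the percent identity is 17/24 × 100 = 70.83%.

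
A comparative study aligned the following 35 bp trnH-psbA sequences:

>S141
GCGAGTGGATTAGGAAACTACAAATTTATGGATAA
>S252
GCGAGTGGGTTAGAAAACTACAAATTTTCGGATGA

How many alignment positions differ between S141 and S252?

Differing sites — 9:A/G; 14:G/A; 28:A/T; 29:T/C; 34:A/G.
That gives 5 mismatches out of 35 aligned sites, so the Hamming distance is 5.

5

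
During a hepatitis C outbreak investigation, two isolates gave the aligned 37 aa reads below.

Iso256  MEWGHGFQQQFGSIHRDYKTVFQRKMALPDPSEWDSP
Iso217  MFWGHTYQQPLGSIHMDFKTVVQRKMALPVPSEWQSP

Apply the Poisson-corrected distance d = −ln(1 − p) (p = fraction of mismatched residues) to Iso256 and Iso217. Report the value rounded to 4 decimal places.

0.3151

Differing sites — 2:E/F; 6:G/T; 7:F/Y; 10:Q/P; 11:F/L; 16:R/M; 18:Y/F; 22:F/V; 30:D/V; 35:D/Q.
p = 10/37 = 0.270270.
d = −ln(1 − 0.270270) = −ln(0.729730) = 0.3151.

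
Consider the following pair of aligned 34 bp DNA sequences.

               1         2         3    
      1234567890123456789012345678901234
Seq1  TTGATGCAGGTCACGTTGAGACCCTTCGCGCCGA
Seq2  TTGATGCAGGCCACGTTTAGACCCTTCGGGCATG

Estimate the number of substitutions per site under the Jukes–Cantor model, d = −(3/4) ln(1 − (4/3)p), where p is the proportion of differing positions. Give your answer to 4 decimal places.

0.2012

Differing sites — 11:T/C; 18:G/T; 29:C/G; 32:C/A; 33:G/T; 34:A/G.
p = 6/34 = 0.176471.
d = −0.75 · ln(1 − (4/3)·0.176471) = −0.75 · ln(0.764705) = −0.75 · (-0.268265) = 0.2012.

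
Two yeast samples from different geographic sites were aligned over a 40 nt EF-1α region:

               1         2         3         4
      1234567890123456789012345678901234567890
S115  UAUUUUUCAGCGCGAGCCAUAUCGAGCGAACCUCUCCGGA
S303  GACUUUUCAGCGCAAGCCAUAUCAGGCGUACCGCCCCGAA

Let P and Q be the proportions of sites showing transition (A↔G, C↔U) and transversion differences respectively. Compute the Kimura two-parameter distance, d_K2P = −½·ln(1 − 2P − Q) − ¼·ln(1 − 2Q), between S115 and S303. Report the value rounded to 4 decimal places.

0.2756

The sequences differ at positions 1 (U/G, transversion), 3 (U/C, transition), 14 (G/A, transition), 24 (G/A, transition), 25 (A/G, transition), 29 (A/U, transversion), 33 (U/G, transversion), 35 (U/C, transition), 39 (G/A, transition).
Of the 9 differences, 6 transitions and 3 transversions over 40 sites: P = 6/40 = 0.150000, Q = 3/40 = 0.075000.
d = −0.5·ln(0.625000) − 0.25·ln(0.850000) = −0.5·(-0.470004) − 0.25·(-0.162519) = 0.2756.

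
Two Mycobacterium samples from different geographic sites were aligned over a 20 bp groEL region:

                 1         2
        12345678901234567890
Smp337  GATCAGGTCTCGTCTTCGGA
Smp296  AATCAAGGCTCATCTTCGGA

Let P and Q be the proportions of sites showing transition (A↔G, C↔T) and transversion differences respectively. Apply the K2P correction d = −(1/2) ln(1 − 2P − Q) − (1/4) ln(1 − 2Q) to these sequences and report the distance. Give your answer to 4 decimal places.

Mismatches occur at site 1 (G→A, transition), site 6 (G→A, transition), site 8 (T→G, transversion), site 12 (G→A, transition).
Of the 4 differences, 3 transitions and 1 transversion over 20 sites: P = 3/20 = 0.150000, Q = 1/20 = 0.050000.
d = −0.5·ln(0.650000) − 0.25·ln(0.900000) = −0.5·(-0.430783) − 0.25·(-0.105361) = 0.2417.

0.2417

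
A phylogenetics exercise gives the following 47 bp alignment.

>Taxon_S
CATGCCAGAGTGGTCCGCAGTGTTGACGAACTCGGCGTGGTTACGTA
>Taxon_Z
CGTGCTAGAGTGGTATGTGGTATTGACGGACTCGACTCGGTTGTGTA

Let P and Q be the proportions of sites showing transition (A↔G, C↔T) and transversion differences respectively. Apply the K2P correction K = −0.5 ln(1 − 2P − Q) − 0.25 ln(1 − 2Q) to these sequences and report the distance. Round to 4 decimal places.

0.3796

The sequences differ at positions 2 (A/G, transition), 6 (C/T, transition), 15 (C/A, transversion), 16 (C/T, transition), 18 (C/T, transition), 19 (A/G, transition), 22 (G/A, transition), 29 (A/G, transition), 35 (G/A, transition), 37 (G/T, transversion), 38 (T/C, transition), 43 (A/G, transition), 44 (C/T, transition).
Of the 13 differences, 11 transitions and 2 transversions over 47 sites: P = 11/47 = 0.234043, Q = 2/47 = 0.042553.
d = −0.5·ln(0.489361) − 0.25·ln(0.914894) = −0.5·(-0.714655) − 0.25·(-0.088947) = 0.3796.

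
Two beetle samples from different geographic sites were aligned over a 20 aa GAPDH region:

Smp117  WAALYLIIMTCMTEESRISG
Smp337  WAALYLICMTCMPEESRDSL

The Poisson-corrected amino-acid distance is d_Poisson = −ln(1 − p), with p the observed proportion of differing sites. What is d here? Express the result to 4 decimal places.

The sequences differ at positions 8 (I/C), 13 (T/P), 18 (I/D), 20 (G/L).
p = 4/20 = 0.200000.
d = −ln(1 − 0.200000) = −ln(0.800000) = 0.2231.

0.2231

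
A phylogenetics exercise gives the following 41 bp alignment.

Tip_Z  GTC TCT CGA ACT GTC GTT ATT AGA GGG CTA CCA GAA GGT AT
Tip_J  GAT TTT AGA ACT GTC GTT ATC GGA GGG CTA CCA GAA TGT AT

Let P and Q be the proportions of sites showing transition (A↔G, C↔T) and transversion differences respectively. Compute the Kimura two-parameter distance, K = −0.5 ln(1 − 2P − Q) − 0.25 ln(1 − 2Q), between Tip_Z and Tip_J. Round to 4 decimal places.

0.1957

Mismatches occur at site 2 (T/A, transversion), site 3 (C/T, transition), site 5 (C/T, transition), site 7 (C/A, transversion), site 21 (T/C, transition), site 22 (A/G, transition), site 37 (G/T, transversion).
Of the 7 differences, 4 transitions and 3 transversions over 41 sites: P = 4/41 = 0.097561, Q = 3/41 = 0.073171.
d = −0.5·ln(0.731707) − 0.25·ln(0.853658) = −0.5·(-0.312375) − 0.25·(-0.158225) = 0.1957.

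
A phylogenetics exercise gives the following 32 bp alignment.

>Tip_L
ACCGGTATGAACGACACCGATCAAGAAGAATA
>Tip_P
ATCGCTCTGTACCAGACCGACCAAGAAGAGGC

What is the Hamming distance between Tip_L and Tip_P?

10

Mismatches occur at site 2 (C→T), site 5 (G→C), site 7 (A→C), site 10 (A→T), site 13 (G→C), site 15 (C→G), site 21 (T→C), site 30 (A→G), site 31 (T→G), site 32 (A→C).
That gives 10 mismatches out of 32 aligned sites, so the Hamming distance is 10.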